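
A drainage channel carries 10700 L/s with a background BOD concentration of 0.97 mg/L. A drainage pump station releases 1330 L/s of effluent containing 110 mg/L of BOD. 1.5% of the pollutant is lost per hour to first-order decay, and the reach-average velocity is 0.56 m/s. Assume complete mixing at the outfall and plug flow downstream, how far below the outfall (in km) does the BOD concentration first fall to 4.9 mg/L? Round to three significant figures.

130 km

After mixing, C = (10700·0.9700 + 1330·110.0) / 12030 = 156700/12030 = 13.02 mg/L.
1.5%/h lost → k = −ln(1 − 0.015) = 0.01511 h⁻¹.
Set 13.02·exp(−k·t) = 4.9 → t = ln(13.02/4.9)/k = 232900 s = 64.68 h.
Distance = v·t = 0.56·232900 = 130400 m = 130.4 km.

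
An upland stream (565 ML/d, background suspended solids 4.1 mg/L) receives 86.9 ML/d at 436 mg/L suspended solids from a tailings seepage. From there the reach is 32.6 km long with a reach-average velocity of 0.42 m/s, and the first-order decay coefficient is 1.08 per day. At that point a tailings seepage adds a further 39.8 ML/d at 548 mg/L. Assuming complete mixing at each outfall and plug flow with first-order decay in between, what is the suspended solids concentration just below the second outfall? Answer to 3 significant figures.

After mixing, C = (565.0·4.100 + 86.90·436.0) / 651.9 = 40200/651.9 = 61.67 mg/L; combined flow 651.9 ML/d.
Travel time t = 32.6·1000 / 0.42 = 77620 s = 21.56 h.
Decay over the reach: 61.67·exp(−kt) = 61.67·0.3790 = 23.37 mg/L.
At the second outfall, C = (651.9·23.37 + 39.80·548.0) / (651.9 + 39.80) = 53.56 mg/L.

53.6 mg/L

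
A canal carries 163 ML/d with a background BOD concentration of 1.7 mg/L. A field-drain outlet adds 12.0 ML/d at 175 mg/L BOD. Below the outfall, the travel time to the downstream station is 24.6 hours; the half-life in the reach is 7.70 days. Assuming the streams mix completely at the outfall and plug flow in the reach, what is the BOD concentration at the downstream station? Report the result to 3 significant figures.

Mass balance: C = (163.0·1.700 + 12.00·175.0) / 175.0 = 2377/175.0 = 13.58 mg/L.
Half-life 7.70 d → k = ln 2 / 7.70 = 0.09002 d⁻¹.
Applying C = C₀e^(−kt): 13.58 × 0.9119 = 12.39 mg/L.

12.4 mg/L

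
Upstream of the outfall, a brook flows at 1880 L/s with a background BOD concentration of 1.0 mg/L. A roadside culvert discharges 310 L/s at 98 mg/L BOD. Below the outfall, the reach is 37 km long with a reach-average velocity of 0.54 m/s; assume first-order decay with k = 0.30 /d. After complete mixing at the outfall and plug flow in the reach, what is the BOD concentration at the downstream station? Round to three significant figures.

After mixing, C = (1880·1.000 + 310.0·98.00) / 2190 = 32260/2190 = 14.73 mg/L.
Travel time t = 37·1000 / 0.54 = 68520 s = 19.03 h.
Applying C = C₀e^(−kt): 14.73 × 0.7883 = 11.61 mg/L.

11.6 mg/L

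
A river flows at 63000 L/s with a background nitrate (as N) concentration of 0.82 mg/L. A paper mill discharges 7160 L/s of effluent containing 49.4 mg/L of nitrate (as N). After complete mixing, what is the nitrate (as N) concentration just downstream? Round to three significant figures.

Conservation of mass: C = (63000·0.8200 + 7160·49.40) / 70160 = 405400/70160 = 5.778 mg/L.

5.78 mg/L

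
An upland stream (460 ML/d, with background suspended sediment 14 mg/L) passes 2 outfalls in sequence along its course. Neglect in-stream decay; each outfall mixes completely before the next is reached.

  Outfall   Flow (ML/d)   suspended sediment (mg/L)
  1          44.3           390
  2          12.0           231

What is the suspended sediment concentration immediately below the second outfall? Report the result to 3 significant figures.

Outfall 1: combined Q = 504.3 ML/d; C = (460.0·14.00 + 44.30·390.0)/504.3 = 47.03 mg/L.
Outfall 2: combined Q = 516.3 ML/d; C = (504.3·47.03 + 12.00·231.0)/516.3 = 51.31 mg/L.

51.3 mg/L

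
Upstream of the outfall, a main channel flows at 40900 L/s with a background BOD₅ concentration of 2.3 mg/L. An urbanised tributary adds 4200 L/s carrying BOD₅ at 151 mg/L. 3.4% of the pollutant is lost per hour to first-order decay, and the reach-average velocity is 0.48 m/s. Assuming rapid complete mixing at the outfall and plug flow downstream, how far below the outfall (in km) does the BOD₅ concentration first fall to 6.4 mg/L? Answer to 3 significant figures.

46.2 km

Conservation of mass: C = (40900·2.300 + 4200·151.0) / 45100 = 728300/45100 = 16.15 mg/L.
3.4%/h lost → k = −ln(1 − 0.034) = 0.03459 h⁻¹.
Set 16.15·exp(−k·t) = 6.4 → t = ln(16.15/6.4)/k = 96320 s = 26.75 h.
Distance = v·t = 0.48·96320 = 46230 m = 46.23 km.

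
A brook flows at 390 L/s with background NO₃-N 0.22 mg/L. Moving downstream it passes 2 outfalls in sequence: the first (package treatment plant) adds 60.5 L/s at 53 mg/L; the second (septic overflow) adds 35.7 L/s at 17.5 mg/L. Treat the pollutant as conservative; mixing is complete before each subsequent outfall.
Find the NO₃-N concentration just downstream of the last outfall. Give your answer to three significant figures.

Below outfall 1: Q → 450.5 L/s, C = (390.0·0.2200 + 60.50·53.00)/450.5 = 7.308 mg/L.
Below outfall 2: Q → 486.2 L/s, C = (450.5·7.308 + 35.70·17.50)/486.2 = 8.056 mg/L.

8.06 mg/L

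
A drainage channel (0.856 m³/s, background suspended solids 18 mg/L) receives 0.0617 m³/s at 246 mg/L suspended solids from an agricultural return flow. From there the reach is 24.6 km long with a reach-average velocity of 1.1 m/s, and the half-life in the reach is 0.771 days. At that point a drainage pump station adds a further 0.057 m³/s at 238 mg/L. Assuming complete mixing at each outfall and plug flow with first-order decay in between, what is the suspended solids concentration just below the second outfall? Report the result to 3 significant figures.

Mixed concentration C = ΣQC/ΣQ = (0.8560·18.00 + 0.06170·246.0) / 0.9177 = 30.59/0.9177 = 33.33 mg/L; combined flow 0.9177 m³/s.
Travel time t = 24.6·1000 / 1.1 = 22360 s = 6.212 h.
Half-life 0.771 d → k = ln 2 / 0.771 = 0.8990 d⁻¹.
After decay, C = 33.33 × e^(−kt) = 33.33 × 0.7924 = 26.41 mg/L.
Second outfall: C = (0.9177·26.41 + 0.05700·238.0)/0.9747 = 38.78 mg/L.

38.8 mg/L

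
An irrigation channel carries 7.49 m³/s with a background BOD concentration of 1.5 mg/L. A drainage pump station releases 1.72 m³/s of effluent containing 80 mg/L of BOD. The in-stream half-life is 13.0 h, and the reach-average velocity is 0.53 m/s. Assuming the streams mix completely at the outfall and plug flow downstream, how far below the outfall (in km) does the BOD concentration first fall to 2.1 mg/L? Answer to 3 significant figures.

73.0 km

Flow-weighted average: C = (7.490·1.500 + 1.720·80.00) / 9.210 = 148.8/9.210 = 16.16 mg/L.
Half-life 13.0 h → k = ln 2 / 13.0 = 0.05332 h⁻¹ = 1.280 d⁻¹.
Set 16.16·exp(−k·t) = 2.1 → t = ln(16.16/2.1)/k = 137800 s = 38.27 h.
Distance = v·t = 0.53·137800 = 73020 m = 73.02 km.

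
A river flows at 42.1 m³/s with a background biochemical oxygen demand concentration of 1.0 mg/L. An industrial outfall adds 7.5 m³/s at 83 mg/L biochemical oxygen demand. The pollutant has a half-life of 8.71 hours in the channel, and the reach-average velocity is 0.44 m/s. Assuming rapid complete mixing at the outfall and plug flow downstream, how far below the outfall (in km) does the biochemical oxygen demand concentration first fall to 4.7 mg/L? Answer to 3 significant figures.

Mixed concentration C = ΣQC/ΣQ = (42.10·1.000 + 7.500·83.00) / 49.60 = 664.6/49.60 = 13.40 mg/L.
Half-life 8.71 h → k = ln 2 / 8.71 = 0.07958 h⁻¹ = 1.910 d⁻¹.
Set 13.40·exp(−k·t) = 4.7 → t = ln(13.40/4.7)/k = 47390 s = 13.16 h.
Distance = v·t = 0.44·47390 = 20850 m = 20.85 km.

20.9 km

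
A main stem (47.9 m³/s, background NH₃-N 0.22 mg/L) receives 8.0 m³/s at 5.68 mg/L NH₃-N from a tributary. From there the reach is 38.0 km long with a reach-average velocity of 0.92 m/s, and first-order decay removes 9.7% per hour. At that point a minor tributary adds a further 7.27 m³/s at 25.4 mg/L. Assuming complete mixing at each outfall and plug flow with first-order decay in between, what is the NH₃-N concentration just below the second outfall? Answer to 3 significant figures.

3.20 mg/L

Mass balance: C = (47.90·0.2200 + 8.000·5.680) / 55.90 = 55.98/55.90 = 1.001 mg/L; combined flow 55.90 m³/s.
Travel time t = 38.0·1000 / 0.92 = 41300 s = 11.47 h.
9.7%/h lost → k = −ln(1 − 0.097) = 0.1020 h⁻¹.
Applying C = C₀e^(−kt): 1.001 × 0.3102 = 0.3106 mg/L.
At the second outfall, C = (55.90·0.3106 + 7.270·25.40) / (55.90 + 7.270) = 3.198 mg/L.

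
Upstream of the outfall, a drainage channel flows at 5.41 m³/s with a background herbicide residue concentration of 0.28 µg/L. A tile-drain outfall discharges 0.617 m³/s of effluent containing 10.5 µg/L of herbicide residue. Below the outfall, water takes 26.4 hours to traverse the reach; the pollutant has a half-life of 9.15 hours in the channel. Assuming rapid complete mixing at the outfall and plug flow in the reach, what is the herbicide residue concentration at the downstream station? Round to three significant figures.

Mixed concentration C = ΣQC/ΣQ = (5.410·0.2800 + 0.6170·10.50) / 6.027 = 7.993/6.027 = 1.326 µg/L.
Half-life 9.15 h → k = ln 2 / 9.15 = 0.07575 h⁻¹ = 1.818 d⁻¹.
Applying C = C₀e^(−kt): 1.326 × 0.1353 = 0.1795 µg/L.

0.180 µg/L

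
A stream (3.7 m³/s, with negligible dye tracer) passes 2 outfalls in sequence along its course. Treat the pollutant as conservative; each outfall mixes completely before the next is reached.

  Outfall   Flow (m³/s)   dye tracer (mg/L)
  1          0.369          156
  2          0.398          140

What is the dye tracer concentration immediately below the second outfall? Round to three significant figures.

Below outfall 1: Q → 4.069 m³/s, C = (3.700·0 + 0.3690·156.0)/4.069 = 14.15 mg/L.
Below outfall 2: Q → 4.467 m³/s, C = (4.069·14.15 + 0.3980·140.0)/4.467 = 25.36 mg/L.

25.4 mg/L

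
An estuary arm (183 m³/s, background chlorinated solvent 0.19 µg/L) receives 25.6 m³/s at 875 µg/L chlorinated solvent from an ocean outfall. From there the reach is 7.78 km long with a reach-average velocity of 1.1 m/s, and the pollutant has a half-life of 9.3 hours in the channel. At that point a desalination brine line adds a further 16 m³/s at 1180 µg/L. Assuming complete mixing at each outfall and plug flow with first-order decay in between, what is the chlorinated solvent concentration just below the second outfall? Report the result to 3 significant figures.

170 µg/L

Flow-weighted average: C = (183.0·0.1900 + 25.60·875.0) / 208.6 = 22430/208.6 = 107.5 µg/L; combined flow 208.6 m³/s.
Travel time t = 7.78·1000 / 1.1 = 7073 s = 1.965 h.
Half-life 9.3 h → k = ln 2 / 9.3 = 0.07453 h⁻¹ = 1.789 d⁻¹.
Decay over the reach: 107.5·exp(−kt) = 107.5·0.8638 = 92.90 µg/L.
At the second outfall, C = (208.6·92.90 + 16.00·1180) / (208.6 + 16.00) = 170.3 µg/L.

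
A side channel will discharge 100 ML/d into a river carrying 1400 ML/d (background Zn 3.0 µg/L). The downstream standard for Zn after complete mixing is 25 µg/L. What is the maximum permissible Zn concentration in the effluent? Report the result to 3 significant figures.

At the limit, (Qr·Cr + Qe·Cₑ)/(Qr + Qe) = 25:
Cₑ = (1500·25 − 1400·3.000) / 100.0 = 333.0 µg/L.

333 µg/L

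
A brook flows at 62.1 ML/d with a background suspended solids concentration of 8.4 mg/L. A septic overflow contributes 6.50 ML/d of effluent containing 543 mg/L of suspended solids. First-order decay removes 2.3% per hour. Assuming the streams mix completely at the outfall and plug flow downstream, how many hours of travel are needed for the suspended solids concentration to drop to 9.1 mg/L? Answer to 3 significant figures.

80.4 h

Flow-weighted average: C = (62.10·8.400 + 6.500·543.0) / 68.60 = 4051/68.60 = 59.05 mg/L.
2.3%/h lost → k = −ln(1 − 0.023) = 0.02327 h⁻¹.
59.05·exp(−k·t) = 9.1 → t = ln(59.05/9.1)/k = 289300 s = 80.37 h.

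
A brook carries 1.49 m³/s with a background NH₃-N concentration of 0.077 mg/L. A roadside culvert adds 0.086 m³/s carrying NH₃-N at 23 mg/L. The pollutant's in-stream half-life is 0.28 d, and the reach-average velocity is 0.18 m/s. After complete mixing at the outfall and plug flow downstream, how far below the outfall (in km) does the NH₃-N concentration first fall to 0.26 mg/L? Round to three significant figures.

10.2 km

Mass balance: C = (1.490·0.07700 + 0.08600·23.00) / 1.576 = 2.093/1.576 = 1.328 mg/L.
Half-life 0.28 d → k = ln 2 / 0.28 = 2.476 d⁻¹.
Set 1.328·exp(−k·t) = 0.26 → t = ln(1.328/0.26)/k = 56910 s = 15.81 h.
Distance = v·t = 0.18·56910 = 10240 m = 10.24 km.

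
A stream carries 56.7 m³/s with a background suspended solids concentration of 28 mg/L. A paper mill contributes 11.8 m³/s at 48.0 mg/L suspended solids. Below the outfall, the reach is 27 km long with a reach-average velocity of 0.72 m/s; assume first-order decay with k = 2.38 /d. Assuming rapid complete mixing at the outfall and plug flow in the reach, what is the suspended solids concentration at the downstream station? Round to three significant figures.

Mass balance: C = (56.70·28.00 + 11.80·48.00) / 68.50 = 2154/68.50 = 31.45 mg/L.
Travel time t = 27·1000 / 0.72 = 37500 s = 10.42 h.
After decay, C = 31.45 × e^(−kt) = 31.45 × 0.3559 = 11.19 mg/L.

11.2 mg/L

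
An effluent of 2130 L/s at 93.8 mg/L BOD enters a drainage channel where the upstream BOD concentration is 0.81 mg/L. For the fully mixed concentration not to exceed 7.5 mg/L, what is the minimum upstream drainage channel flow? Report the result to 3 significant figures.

27500 L/s

Set C_mix = 7.5: (Q·0.8100 + 2130·93.80) / (Q + 2130) = 7.5
→ Q = 2130·(93.80 − 7.5)/(7.5 − 0.8100) = 27480 L/s.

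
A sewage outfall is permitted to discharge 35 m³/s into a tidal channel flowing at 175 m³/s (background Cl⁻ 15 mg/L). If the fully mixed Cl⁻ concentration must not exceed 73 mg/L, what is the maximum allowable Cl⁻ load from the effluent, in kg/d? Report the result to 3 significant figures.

1100000 kg/d

Mass balance at the limit: 175.0·15.00 + 35.00·Cₑ = 210.0·73 → Cₑ = 363.0 mg/L.
Load = 35.00 m³/s × 363.0 g/m³ × 86 400 s/d = 1098000 kg/d.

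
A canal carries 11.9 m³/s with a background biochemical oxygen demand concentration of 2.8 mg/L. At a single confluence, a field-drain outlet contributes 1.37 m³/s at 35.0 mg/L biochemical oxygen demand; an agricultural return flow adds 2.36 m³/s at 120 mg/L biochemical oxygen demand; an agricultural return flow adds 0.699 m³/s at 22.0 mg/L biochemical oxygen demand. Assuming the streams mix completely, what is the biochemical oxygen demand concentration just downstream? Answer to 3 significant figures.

23.3 mg/L

Conservation of mass: C = (11.90·2.800 + 1.370·35.00 + 2.360·120.0 + 0.6990·22.00) / 16.33 = 379.8/16.33 = 23.26 mg/L.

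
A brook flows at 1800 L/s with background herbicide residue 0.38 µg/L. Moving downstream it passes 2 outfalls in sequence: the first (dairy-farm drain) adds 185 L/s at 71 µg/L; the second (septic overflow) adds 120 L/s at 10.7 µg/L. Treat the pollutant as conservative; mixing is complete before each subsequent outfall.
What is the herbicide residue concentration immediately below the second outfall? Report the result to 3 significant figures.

7.17 µg/L

Below outfall 1: Q → 1985 L/s, C = (1800·0.3800 + 185.0·71.00)/1985 = 6.962 µg/L.
Below outfall 2: Q → 2105 L/s, C = (1985·6.962 + 120.0·10.70)/2105 = 7.175 µg/L.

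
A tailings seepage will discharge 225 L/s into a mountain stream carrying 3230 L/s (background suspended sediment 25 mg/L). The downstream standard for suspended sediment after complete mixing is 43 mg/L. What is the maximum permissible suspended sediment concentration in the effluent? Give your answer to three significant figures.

301 mg/L

At the limit, (Qr·Cr + Qe·Cₑ)/(Qr + Qe) = 43:
Cₑ = (3455·43 − 3230·25.00) / 225.0 = 301.4 mg/L.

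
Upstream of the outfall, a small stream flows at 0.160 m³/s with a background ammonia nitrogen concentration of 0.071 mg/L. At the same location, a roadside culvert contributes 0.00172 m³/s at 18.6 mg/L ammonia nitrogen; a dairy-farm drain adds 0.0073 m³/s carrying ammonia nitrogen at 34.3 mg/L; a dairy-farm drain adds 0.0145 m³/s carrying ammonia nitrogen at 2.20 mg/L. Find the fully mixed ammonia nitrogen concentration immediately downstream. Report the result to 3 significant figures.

1.77 mg/L

Mass balance: C = (0.1600·0.07100 + 0.001720·18.60 + 0.007300·34.30 + 0.01450·2.200) / 0.1835 = 0.3256/0.1835 = 1.774 mg/L.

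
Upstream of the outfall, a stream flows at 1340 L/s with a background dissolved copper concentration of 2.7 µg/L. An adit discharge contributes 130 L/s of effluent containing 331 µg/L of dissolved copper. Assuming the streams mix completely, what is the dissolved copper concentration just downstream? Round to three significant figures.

After mixing, C = (1340·2.700 + 130.0·331.0) / 1470 = 46650/1470 = 31.73 µg/L.

31.7 µg/L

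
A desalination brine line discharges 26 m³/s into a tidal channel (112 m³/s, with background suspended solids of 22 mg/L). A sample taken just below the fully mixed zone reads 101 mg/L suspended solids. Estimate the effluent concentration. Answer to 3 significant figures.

441 mg/L

Mass balance: 112.0·22.00 + 26.00·Cₑ = 138.0·101.0
→ Cₑ = (138.0·101.0 − 112.0·22.00) / 26.00 = 441.3 mg/L.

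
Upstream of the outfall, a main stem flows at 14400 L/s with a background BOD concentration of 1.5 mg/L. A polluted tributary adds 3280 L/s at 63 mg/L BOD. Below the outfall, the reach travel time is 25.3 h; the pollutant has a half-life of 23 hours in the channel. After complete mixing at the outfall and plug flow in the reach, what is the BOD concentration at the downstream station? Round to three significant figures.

After mixing, C = (14400·1.500 + 3280·63.00) / 17680 = 228200/17680 = 12.91 mg/L.
Half-life 23 h → k = ln 2 / 23 = 0.03014 h⁻¹ = 0.7233 d⁻¹.
Decay over the reach: 12.91·exp(−kt) = 12.91·0.4665 = 6.022 mg/L.

6.02 mg/L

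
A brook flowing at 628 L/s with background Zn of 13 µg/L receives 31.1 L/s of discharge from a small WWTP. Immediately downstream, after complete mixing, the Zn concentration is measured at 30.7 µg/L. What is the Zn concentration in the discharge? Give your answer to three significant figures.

388 µg/L

Mass balance: 628.0·13.00 + 31.10·Cₑ = 659.1·30.70
→ Cₑ = (659.1·30.70 − 628.0·13.00) / 31.10 = 388.1 µg/L.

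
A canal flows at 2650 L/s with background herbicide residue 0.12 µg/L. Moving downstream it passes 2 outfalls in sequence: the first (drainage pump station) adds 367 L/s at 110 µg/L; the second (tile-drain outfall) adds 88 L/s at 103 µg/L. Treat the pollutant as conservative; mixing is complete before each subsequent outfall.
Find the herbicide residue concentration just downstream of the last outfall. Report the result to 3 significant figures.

Outfall 1: combined Q = 3017 L/s; C = (2650·0.1200 + 367.0·110.0)/3017 = 13.49 µg/L.
Outfall 2: combined Q = 3105 L/s; C = (3017·13.49 + 88.00·103.0)/3105 = 16.02 µg/L.

16.0 µg/L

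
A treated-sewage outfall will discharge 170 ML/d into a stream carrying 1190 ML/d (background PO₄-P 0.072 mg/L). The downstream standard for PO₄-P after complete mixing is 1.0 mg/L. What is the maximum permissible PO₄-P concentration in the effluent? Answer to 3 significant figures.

7.50 mg/L

At the limit, (Qr·Cr + Qe·Cₑ)/(Qr + Qe) = 1.0:
Cₑ = (1360·1.0 − 1190·0.07200) / 170.0 = 7.496 mg/L.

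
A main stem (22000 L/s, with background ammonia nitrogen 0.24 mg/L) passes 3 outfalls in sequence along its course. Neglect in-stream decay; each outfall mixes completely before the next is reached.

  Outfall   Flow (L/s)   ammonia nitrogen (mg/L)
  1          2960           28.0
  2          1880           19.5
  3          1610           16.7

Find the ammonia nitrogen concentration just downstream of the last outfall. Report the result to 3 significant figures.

5.33 mg/L

Below outfall 1: Q → 24960 L/s, C = (22000·0.2400 + 2960·28.00)/24960 = 3.532 mg/L.
Below outfall 2: Q → 26840 L/s, C = (24960·3.532 + 1880·19.50)/26840 = 4.651 mg/L.
Below outfall 3: Q → 28450 L/s, C = (26840·4.651 + 1610·16.70)/28450 = 5.332 mg/L.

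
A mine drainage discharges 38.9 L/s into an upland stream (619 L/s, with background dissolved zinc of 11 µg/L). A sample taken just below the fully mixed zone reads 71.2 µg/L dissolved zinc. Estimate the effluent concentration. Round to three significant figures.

1030 µg/L

Mass balance: 619.0·11.00 + 38.90·Cₑ = 657.9·71.20
→ Cₑ = (657.9·71.20 − 619.0·11.00) / 38.90 = 1029 µg/L.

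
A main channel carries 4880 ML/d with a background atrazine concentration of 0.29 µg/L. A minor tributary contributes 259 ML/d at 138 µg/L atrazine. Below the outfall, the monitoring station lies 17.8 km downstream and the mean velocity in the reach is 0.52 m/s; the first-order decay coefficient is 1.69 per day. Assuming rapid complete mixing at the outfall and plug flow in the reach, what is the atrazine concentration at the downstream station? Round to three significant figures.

After mixing, C = (4880·0.2900 + 259.0·138.0) / 5139 = 37160/5139 = 7.230 µg/L.
Travel time t = 17.8·1000 / 0.52 = 34230 s = 9.509 h.
Decay over the reach: 7.230·exp(−kt) = 7.230·0.5119 = 3.702 µg/L.

3.70 µg/L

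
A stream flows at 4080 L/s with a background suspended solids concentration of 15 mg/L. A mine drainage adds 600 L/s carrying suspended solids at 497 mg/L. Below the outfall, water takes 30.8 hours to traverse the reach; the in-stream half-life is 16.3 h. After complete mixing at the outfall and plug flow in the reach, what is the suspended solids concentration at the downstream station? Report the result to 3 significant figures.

Mass balance: C = (4080·15.00 + 600.0·497.0) / 4680 = 359400/4680 = 76.79 mg/L.
Half-life 16.3 h → k = ln 2 / 16.3 = 0.04252 h⁻¹ = 1.021 d⁻¹.
After decay, C = 76.79 × e^(−kt) = 76.79 × 0.2699 = 20.73 mg/L.

20.7 mg/L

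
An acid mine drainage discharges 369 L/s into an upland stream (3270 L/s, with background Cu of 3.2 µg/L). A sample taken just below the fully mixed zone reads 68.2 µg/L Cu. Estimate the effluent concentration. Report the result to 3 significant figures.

644 µg/L

Mass balance: 3270·3.200 + 369.0·Cₑ = 3639·68.20
→ Cₑ = (3639·68.20 − 3270·3.200) / 369.0 = 644.2 µg/L.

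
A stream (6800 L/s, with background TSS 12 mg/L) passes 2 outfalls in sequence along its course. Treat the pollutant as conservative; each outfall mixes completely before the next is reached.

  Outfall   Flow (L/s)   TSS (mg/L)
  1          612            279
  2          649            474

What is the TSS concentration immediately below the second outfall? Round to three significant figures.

Below outfall 1: Q → 7412 L/s, C = (6800·12.00 + 612.0·279.0)/7412 = 34.05 mg/L.
Below outfall 2: Q → 8061 L/s, C = (7412·34.05 + 649.0·474.0)/8061 = 69.47 mg/L.

69.5 mg/L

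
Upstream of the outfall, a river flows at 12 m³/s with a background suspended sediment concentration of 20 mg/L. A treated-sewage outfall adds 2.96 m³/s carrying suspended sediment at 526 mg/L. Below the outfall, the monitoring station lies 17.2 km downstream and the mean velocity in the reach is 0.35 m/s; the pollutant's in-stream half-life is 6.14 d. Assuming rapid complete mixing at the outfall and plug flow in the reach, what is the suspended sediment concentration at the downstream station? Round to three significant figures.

113 mg/L

Mixed concentration C = ΣQC/ΣQ = (12.00·20.00 + 2.960·526.0) / 14.96 = 1797/14.96 = 120.1 mg/L.
Travel time t = 17.2·1000 / 0.35 = 49140 s = 13.65 h.
Half-life 6.14 d → k = ln 2 / 6.14 = 0.1129 d⁻¹.
First-order decay: C = 120.1·exp(−k·t) = 120.1·0.9378 = 112.6 mg/L.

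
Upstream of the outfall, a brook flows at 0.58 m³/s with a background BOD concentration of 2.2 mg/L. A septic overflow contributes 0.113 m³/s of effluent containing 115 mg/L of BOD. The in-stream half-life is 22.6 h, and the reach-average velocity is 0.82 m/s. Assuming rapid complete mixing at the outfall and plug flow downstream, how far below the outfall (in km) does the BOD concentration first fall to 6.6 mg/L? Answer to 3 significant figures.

110 km

Mass balance: C = (0.5800·2.200 + 0.1130·115.0) / 0.6930 = 14.27/0.6930 = 20.59 mg/L.
Half-life 22.6 h → k = ln 2 / 22.6 = 0.03067 h⁻¹ = 0.7361 d⁻¹.
Set 20.59·exp(−k·t) = 6.6 → t = ln(20.59/6.6)/k = 133600 s = 37.10 h.
Distance = v·t = 0.82·133600 = 109500 m = 109.5 km.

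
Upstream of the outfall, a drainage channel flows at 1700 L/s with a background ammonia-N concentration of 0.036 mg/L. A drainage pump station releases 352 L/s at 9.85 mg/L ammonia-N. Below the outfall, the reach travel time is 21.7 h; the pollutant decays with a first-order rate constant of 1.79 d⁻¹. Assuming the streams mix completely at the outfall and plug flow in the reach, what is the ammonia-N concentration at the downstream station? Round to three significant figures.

After mixing, C = (1700·0.03600 + 352.0·9.850) / 2052 = 3528/2052 = 1.719 mg/L.
Decay over the reach: 1.719·exp(−kt) = 1.719·0.1982 = 0.3408 mg/L.

0.341 mg/L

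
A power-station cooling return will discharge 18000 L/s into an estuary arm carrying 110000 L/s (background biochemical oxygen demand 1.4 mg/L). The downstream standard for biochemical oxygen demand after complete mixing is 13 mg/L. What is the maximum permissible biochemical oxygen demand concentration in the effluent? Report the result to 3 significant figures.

At the limit, (Qr·Cr + Qe·Cₑ)/(Qr + Qe) = 13:
Cₑ = (128000·13 − 110000·1.400) / 18000 = 83.89 mg/L.

83.9 mg/L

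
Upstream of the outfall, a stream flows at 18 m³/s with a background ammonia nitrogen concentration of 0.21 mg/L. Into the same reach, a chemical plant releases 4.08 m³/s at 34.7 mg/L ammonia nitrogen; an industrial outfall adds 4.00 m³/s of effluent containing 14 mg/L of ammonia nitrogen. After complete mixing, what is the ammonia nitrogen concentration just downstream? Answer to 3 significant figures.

After mixing, C = (18.00·0.2100 + 4.080·34.70 + 4.000·14.00) / 26.08 = 201.4/26.08 = 7.721 mg/L.

7.72 mg/L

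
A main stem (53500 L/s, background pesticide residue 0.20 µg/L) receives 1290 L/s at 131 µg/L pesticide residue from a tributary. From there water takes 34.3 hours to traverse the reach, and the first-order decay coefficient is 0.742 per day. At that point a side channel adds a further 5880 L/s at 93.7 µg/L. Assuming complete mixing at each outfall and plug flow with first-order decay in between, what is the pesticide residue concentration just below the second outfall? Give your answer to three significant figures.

10.1 µg/L

Mixed concentration C = ΣQC/ΣQ = (53500·0.2000 + 1290·131.0) / 54790 = 179700/54790 = 3.280 µg/L; combined flow 54790 L/s.
Applying C = C₀e^(−kt): 3.280 × 0.3463 = 1.136 µg/L.
At the second outfall, C = (54790·1.136 + 5880·93.70) / (54790 + 5880) = 10.11 µg/L.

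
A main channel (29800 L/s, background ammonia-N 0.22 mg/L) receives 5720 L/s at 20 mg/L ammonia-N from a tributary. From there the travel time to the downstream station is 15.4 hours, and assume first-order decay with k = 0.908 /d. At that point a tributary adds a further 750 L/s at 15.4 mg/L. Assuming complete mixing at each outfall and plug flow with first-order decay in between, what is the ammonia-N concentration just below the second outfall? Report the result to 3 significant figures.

Conservation of mass: C = (29800·0.2200 + 5720·20.00) / 35520 = 121000/35520 = 3.405 mg/L; combined flow 35520 L/s.
First-order decay: C = 3.405·exp(−k·t) = 3.405·0.5584 = 1.902 mg/L.
At the second outfall, C = (35520·1.902 + 750.0·15.40) / (35520 + 750.0) = 2.181 mg/L.

2.18 mg/L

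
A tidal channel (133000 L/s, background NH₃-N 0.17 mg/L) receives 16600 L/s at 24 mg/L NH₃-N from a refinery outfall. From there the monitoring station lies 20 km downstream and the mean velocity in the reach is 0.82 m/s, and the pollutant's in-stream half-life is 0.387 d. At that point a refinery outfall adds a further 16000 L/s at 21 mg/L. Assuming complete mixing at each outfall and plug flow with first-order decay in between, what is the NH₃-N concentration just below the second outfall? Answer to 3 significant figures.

3.56 mg/L

Mixed concentration C = ΣQC/ΣQ = (133000·0.1700 + 16600·24.00) / 149600 = 421000/149600 = 2.814 mg/L; combined flow 149600 L/s.
Travel time t = 20·1000 / 0.82 = 24390 s = 6.775 h.
Half-life 0.387 d → k = ln 2 / 0.387 = 1.791 d⁻¹.
Decay over the reach: 2.814·exp(−kt) = 2.814·0.6031 = 1.697 mg/L.
At the second outfall, C = (149600·1.697 + 16000·21.00) / (149600 + 16000) = 3.562 mg/L.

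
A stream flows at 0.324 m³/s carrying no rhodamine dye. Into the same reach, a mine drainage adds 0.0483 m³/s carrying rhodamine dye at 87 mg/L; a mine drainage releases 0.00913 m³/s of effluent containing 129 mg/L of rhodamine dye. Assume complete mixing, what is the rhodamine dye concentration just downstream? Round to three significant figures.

14.1 mg/L

Mixed concentration C = ΣQC/ΣQ = (0.3240·0 + 0.04830·87.00 + 0.009130·129.0) / 0.3814 = 5.380/0.3814 = 14.10 mg/L.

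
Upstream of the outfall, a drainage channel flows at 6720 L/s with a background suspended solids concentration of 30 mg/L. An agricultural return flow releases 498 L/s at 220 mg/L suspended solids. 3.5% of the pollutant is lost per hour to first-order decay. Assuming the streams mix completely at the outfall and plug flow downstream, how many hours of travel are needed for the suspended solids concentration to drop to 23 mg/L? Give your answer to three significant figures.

Flow-weighted average: C = (6720·30.00 + 498.0·220.0) / 7218 = 311200/7218 = 43.11 mg/L.
3.5%/h lost → k = −ln(1 − 0.035) = 0.03563 h⁻¹.
43.11·exp(−k·t) = 23 → t = ln(43.11/23)/k = 63480 s = 17.63 h.

17.6 h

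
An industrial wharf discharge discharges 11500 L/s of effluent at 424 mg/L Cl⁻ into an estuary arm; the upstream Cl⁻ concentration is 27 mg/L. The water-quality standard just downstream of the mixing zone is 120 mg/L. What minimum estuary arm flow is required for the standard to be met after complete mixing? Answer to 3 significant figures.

Set C_mix = 120: (Q·27.00 + 11500·424.0) / (Q + 11500) = 120
→ Q = 11500·(424.0 − 120)/(120 − 27.00) = 37590 L/s.

37600 L/s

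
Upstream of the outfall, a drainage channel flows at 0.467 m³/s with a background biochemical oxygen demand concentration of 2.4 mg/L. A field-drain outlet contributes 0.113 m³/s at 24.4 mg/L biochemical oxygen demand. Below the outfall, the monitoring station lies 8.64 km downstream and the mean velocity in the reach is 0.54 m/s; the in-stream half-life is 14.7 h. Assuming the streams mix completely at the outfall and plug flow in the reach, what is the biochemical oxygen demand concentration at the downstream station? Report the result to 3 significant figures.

Conservation of mass: C = (0.4670·2.400 + 0.1130·24.40) / 0.5800 = 3.878/0.5800 = 6.686 mg/L.
Travel time t = 8.64·1000 / 0.54 = 16000 s = 4.444 h.
Half-life 14.7 h → k = ln 2 / 14.7 = 0.04715 h⁻¹ = 1.132 d⁻¹.
Decay over the reach: 6.686·exp(−kt) = 6.686·0.8109 = 5.422 mg/L.

5.42 mg/L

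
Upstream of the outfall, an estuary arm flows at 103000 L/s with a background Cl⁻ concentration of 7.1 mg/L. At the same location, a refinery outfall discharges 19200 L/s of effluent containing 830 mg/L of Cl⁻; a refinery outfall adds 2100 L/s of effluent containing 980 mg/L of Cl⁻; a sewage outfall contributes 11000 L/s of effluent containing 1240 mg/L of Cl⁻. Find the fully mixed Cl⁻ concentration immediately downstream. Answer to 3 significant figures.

239 mg/L

Conservation of mass: C = (103000·7.100 + 19200·830.0 + 2100·980.0 + 11000·1240) / 135300 = 32370000/135300 = 239.2 mg/L.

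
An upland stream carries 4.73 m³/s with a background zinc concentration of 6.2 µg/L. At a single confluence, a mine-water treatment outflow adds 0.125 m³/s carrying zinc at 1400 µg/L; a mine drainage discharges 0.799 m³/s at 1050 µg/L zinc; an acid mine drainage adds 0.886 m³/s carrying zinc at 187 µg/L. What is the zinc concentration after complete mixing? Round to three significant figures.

Mixed concentration C = ΣQC/ΣQ = (4.730·6.200 + 0.1250·1400 + 0.7990·1050 + 0.8860·187.0) / 6.540 = 1209/6.540 = 184.9 µg/L.

185 µg/L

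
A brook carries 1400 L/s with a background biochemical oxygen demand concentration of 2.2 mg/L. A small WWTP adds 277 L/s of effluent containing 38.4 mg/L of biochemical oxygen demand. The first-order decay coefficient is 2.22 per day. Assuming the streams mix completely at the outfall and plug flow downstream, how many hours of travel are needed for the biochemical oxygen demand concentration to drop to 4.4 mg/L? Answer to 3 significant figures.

6.70 h

After mixing, C = (1400·2.200 + 277.0·38.40) / 1677 = 13720/1677 = 8.179 mg/L.
8.179·exp(−k·t) = 4.4 → t = ln(8.179/4.4)/k = 24130 s = 6.703 h.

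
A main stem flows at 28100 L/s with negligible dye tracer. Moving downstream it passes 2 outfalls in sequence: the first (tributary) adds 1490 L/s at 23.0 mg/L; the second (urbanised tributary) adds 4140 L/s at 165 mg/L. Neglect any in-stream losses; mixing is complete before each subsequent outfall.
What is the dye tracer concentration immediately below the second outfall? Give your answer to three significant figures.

Below outfall 1: Q → 29590 L/s, C = (28100·0 + 1490·23.00)/29590 = 1.158 mg/L.
Below outfall 2: Q → 33730 L/s, C = (29590·1.158 + 4140·165.0)/33730 = 21.27 mg/L.

21.3 mg/L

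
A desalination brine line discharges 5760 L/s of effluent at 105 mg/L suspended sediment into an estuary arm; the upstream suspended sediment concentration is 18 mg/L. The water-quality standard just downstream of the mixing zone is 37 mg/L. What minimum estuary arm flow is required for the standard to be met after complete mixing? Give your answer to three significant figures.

20600 L/s

Set C_mix = 37: (Q·18.00 + 5760·105.0) / (Q + 5760) = 37
→ Q = 5760·(105.0 − 37)/(37 − 18.00) = 20610 L/s.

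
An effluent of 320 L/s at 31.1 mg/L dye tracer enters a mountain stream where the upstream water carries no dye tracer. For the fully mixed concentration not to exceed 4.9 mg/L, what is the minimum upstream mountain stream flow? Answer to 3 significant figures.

1710 L/s

Set C_mix = 4.9: (Q·0 + 320.0·31.10) / (Q + 320.0) = 4.9
→ Q = 320.0·(31.10 − 4.9)/(4.9 − 0) = 1711 L/s.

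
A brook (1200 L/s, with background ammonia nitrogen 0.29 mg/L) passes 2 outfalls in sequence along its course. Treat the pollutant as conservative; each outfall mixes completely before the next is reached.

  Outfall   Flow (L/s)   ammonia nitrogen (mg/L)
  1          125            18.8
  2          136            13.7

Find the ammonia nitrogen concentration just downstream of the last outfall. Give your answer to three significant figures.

3.12 mg/L

Below outfall 1: Q → 1325 L/s, C = (1200·0.2900 + 125.0·18.80)/1325 = 2.036 mg/L.
Below outfall 2: Q → 1461 L/s, C = (1325·2.036 + 136.0·13.70)/1461 = 3.122 mg/L.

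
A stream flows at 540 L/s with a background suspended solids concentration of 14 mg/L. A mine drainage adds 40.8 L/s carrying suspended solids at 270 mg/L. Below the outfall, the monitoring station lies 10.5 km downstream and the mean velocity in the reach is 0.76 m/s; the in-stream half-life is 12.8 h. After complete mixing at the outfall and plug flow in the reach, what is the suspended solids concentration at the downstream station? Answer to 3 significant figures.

Conservation of mass: C = (540.0·14.00 + 40.80·270.0) / 580.8 = 18580/580.8 = 31.98 mg/L.
Travel time t = 10.5·1000 / 0.76 = 13820 s = 3.838 h.
Half-life 12.8 h → k = ln 2 / 12.8 = 0.05415 h⁻¹ = 1.300 d⁻¹.
First-order decay: C = 31.98·exp(−k·t) = 31.98·0.8124 = 25.98 mg/L.

26.0 mg/L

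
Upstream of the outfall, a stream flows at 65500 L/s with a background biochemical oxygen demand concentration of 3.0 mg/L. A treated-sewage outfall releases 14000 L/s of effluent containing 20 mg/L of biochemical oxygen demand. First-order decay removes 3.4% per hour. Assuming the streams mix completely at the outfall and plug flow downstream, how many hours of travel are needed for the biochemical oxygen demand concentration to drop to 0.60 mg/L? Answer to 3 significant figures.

Mass balance: C = (65500·3.000 + 14000·20.00) / 79500 = 476500/79500 = 5.994 mg/L.
3.4%/h lost → k = −ln(1 − 0.034) = 0.03459 h⁻¹.
5.994·exp(−k·t) = 0.60 → t = ln(5.994/0.60)/k = 239500 s = 66.53 h.

66.5 h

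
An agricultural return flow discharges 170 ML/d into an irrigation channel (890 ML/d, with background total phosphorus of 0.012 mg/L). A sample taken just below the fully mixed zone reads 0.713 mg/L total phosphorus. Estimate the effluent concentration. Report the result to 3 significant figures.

Mass balance: 890.0·0.01200 + 170.0·Cₑ = 1060·0.7130
→ Cₑ = (1060·0.7130 − 890.0·0.01200) / 170.0 = 4.383 mg/L.

4.38 mg/L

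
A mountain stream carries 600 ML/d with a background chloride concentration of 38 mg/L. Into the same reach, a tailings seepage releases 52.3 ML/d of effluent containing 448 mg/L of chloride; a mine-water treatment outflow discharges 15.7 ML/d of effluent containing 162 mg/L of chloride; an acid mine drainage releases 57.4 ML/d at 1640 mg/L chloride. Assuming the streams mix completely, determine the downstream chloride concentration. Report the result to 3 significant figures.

197 mg/L

Mixed concentration C = ΣQC/ΣQ = (600.0·38.00 + 52.30·448.0 + 15.70·162.0 + 57.40·1640) / 725.4 = 142900/725.4 = 197.0 mg/L.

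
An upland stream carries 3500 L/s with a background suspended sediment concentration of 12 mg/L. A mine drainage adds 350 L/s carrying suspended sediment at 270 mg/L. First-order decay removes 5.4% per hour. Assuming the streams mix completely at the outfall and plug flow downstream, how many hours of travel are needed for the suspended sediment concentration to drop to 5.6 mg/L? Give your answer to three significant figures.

Mixed concentration C = ΣQC/ΣQ = (3500·12.00 + 350.0·270.0) / 3850 = 136500/3850 = 35.45 mg/L.
5.4%/h lost → k = −ln(1 − 0.054) = 0.05551 h⁻¹.
35.45·exp(−k·t) = 5.6 → t = ln(35.45/5.6)/k = 119700 s = 33.24 h.

33.2 h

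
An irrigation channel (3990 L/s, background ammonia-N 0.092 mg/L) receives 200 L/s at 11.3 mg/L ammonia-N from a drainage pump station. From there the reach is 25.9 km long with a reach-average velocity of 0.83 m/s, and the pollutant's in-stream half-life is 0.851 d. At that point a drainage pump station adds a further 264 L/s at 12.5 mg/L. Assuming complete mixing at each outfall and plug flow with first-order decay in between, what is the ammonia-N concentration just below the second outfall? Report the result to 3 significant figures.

1.18 mg/L

Mixed concentration C = ΣQC/ΣQ = (3990·0.09200 + 200.0·11.30) / 4190 = 2627/4190 = 0.6270 mg/L; combined flow 4190 L/s.
Travel time t = 25.9·1000 / 0.83 = 31200 s = 8.668 h.
Half-life 0.851 d → k = ln 2 / 0.851 = 0.8145 d⁻¹.
Applying C = C₀e^(−kt): 0.6270 × 0.7451 = 0.4672 mg/L.
At the second outfall, C = (4190·0.4672 + 264.0·12.50) / (4190 + 264.0) = 1.180 mg/L.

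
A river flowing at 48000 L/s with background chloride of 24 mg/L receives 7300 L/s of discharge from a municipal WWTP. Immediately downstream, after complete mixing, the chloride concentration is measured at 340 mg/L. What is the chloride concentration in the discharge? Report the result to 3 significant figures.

Mass balance: 48000·24.00 + 7300·Cₑ = 55300·340.0
→ Cₑ = (55300·340.0 − 48000·24.00) / 7300 = 2418 mg/L.

2420 mg/L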